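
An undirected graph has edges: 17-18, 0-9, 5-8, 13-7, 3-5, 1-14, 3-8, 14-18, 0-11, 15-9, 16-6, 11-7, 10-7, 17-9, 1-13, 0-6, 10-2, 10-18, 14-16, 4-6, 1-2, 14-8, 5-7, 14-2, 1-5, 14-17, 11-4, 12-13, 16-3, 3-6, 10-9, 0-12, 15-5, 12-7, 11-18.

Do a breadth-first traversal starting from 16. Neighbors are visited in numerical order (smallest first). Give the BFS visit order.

16 -> 3 -> 6 -> 14 -> 5 -> 8 -> 0 -> 4 -> 1 -> 2 -> 17 -> 18 -> 7 -> 15 -> 9 -> 11 -> 12 -> 13 -> 10

Visit 16; enqueue 3, 6, 14 → queue [3, 6, 14]
Visit 3; enqueue 5, 8 → queue [6, 14, 5, 8]
Visit 6; enqueue 0, 4 → queue [14, 5, 8, 0, 4]
Visit 14; enqueue 1, 2, 17, 18 → queue [5, 8, 0, 4, 1, 2, 17, 18]
Visit 5; enqueue 7, 15 → queue [8, 0, 4, 1, 2, 17, 18, 7, 15]
Visit 8 → queue [0, 4, 1, 2, 17, 18, 7, 15]
Visit 0; enqueue 9, 11, 12 → queue [4, 1, 2, 17, 18, 7, 15, 9, 11, 12]
Visit 4 → queue [1, 2, 17, 18, 7, 15, 9, 11, 12]
Visit 1; enqueue 13 → queue [2, 17, 18, 7, 15, 9, 11, 12, 13]
Visit 2; enqueue 10 → queue [17, 18, 7, 15, 9, 11, 12, 13, 10]
Visit 17 → queue [18, 7, 15, 9, 11, 12, 13, 10]
Visit 18 → queue [7, 15, 9, 11, 12, 13, 10]
Visit 7 → queue [15, 9, 11, 12, 13, 10]
Visit 15 → queue [9, 11, 12, 13, 10]
Visit 9 → queue [11, 12, 13, 10]
Visit 11 → queue [12, 13, 10]
Visit 12 → queue [13, 10]
Visit 13 → queue [10]
Visit 10 → queue []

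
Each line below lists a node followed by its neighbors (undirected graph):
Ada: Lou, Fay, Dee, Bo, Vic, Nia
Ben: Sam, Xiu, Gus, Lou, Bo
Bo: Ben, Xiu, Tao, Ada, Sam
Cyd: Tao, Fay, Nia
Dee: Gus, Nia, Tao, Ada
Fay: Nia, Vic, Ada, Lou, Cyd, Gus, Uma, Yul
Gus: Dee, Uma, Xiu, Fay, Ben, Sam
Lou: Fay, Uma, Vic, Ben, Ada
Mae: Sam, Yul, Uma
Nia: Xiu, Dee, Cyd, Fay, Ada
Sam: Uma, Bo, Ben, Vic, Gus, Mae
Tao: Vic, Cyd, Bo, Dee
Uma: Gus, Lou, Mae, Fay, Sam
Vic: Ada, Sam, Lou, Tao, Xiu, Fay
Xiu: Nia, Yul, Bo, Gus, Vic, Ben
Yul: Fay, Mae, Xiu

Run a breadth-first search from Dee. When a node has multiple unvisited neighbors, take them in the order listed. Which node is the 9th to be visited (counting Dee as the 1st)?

Visit Dee; enqueue Gus, Nia, Tao, Ada → queue [Gus, Nia, Tao, Ada]
Visit Gus; enqueue Uma, Xiu, Fay, Ben, Sam → queue [Nia, Tao, Ada, Uma, Xiu, Fay, Ben, Sam]
Visit Nia; enqueue Cyd → queue [Tao, Ada, Uma, Xiu, Fay, Ben, Sam, Cyd]
Visit Tao; enqueue Vic, Bo → queue [Ada, Uma, Xiu, Fay, Ben, Sam, Cyd, Vic, Bo]
Visit Ada; enqueue Lou → queue [Uma, Xiu, Fay, Ben, Sam, Cyd, Vic, Bo, Lou]
Visit Uma; enqueue Mae → queue [Xiu, Fay, Ben, Sam, Cyd, Vic, Bo, Lou, Mae]
Visit Xiu; enqueue Yul → queue [Fay, Ben, Sam, Cyd, Vic, Bo, Lou, Mae, Yul]
Visit Fay → queue [Ben, Sam, Cyd, Vic, Bo, Lou, Mae, Yul]
Visit Ben → queue [Sam, Cyd, Vic, Bo, Lou, Mae, Yul]
Visit Sam → queue [Cyd, Vic, Bo, Lou, Mae, Yul]
Visit Cyd → queue [Vic, Bo, Lou, Mae, Yul]
Visit Vic → queue [Bo, Lou, Mae, Yul]
Visit Bo → queue [Lou, Mae, Yul]
Visit Lou → queue [Mae, Yul]
Visit Mae → queue [Yul]
Visit Yul → queue []

Visit order: Dee, Gus, Nia, Tao, Ada, Uma, Xiu, Fay, Ben, Sam, Cyd, Vic, Bo, Lou, Mae, Yul

Ben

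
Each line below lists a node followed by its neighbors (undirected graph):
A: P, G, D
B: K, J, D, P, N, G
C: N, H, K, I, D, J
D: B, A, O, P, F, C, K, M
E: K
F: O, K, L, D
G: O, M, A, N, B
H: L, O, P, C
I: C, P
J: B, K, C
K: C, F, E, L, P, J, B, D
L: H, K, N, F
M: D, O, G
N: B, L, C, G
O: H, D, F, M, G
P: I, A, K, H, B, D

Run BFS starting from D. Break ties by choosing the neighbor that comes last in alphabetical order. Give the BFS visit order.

Visit D; enqueue P, O, M, K, F, C, B, A → queue [P, O, M, K, F, C, B, A]
Visit P; enqueue I, H → queue [O, M, K, F, C, B, A, I, H]
Visit O; enqueue G → queue [M, K, F, C, B, A, I, H, G]
Visit M → queue [K, F, C, B, A, I, H, G]
Visit K; enqueue L, J, E → queue [F, C, B, A, I, H, G, L, J, E]
Visit F → queue [C, B, A, I, H, G, L, J, E]
Visit C; enqueue N → queue [B, A, I, H, G, L, J, E, N]
Visit B → queue [A, I, H, G, L, J, E, N]
Visit A → queue [I, H, G, L, J, E, N]
Visit I → queue [H, G, L, J, E, N]
Visit H → queue [G, L, J, E, N]
Visit G → queue [L, J, E, N]
Visit L → queue [J, E, N]
Visit J → queue [E, N]
Visit E → queue [N]
Visit N → queue []

D, P, O, M, K, F, C, B, A, I, H, G, L, J, E, N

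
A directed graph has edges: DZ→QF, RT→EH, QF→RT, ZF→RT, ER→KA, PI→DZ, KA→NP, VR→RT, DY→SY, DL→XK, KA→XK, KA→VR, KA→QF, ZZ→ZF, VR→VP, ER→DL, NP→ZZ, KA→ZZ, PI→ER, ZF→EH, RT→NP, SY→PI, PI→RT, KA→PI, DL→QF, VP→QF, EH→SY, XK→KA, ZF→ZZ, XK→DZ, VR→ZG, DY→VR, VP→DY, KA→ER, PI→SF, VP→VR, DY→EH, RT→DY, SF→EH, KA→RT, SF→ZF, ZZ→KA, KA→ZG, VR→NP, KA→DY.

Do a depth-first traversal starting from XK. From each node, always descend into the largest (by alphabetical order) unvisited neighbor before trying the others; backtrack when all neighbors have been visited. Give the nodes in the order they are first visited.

Visit XK
XK → KA
KA → ZZ
ZZ → ZF
ZF → RT
RT → NP
RT → EH
EH → SY
SY → PI
PI → SF
PI → ER
ER → DL
DL → QF
PI → DZ
RT → DY
DY → VR
VR → ZG
VR → VP

XK, KA, ZZ, ZF, RT, NP, EH, SY, PI, SF, ER, DL, QF, DZ, DY, VR, ZG, VP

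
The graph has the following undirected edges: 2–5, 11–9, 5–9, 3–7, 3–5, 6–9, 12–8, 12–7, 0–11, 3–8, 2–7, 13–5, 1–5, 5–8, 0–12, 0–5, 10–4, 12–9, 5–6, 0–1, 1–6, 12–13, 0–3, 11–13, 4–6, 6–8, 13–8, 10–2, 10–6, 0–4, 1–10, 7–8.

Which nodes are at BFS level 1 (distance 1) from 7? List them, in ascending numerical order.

Level 0: 7
Level 1: 2, 3, 8, 12
Level 2: 0, 5, 6, 9, 10, 13
Level 3: 1, 4, 11

2, 3, 8, 12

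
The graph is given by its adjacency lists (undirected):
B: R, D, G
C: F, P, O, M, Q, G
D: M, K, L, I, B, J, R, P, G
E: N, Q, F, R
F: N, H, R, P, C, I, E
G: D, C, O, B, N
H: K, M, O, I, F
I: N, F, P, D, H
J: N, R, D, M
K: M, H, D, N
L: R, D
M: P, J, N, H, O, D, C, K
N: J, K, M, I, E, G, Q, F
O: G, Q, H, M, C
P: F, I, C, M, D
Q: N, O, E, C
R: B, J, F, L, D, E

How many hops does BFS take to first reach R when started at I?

2

Level 0: I
Level 1: D, F, H, N, P
Level 2: B, C, E, G, J, K, L, M, O, Q, R
R first appears at level 2.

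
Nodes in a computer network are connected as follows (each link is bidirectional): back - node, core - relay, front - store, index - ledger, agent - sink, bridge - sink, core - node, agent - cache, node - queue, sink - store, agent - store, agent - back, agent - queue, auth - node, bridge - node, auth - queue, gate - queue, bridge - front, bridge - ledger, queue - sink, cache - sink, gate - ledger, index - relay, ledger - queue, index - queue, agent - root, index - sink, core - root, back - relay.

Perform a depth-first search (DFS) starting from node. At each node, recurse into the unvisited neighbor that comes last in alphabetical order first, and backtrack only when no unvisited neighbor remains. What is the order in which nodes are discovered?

Visit node
node → queue
queue → sink
sink → store
store → front
front → bridge
bridge → ledger
ledger → index
index → relay
relay → core
core → root
root → agent
agent → cache
agent → back
ledger → gate
queue → auth

node → queue → sink → store → front → bridge → ledger → index → relay → core → root → agent → cache → back → gate → auth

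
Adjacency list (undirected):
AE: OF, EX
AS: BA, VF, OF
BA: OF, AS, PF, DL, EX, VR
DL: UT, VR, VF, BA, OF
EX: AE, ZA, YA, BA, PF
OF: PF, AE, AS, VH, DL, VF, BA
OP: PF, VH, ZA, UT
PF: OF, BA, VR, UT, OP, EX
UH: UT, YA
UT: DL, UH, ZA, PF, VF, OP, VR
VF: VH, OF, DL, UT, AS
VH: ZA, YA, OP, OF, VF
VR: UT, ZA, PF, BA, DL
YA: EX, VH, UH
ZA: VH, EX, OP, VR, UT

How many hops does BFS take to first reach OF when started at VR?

2

Level 0: VR
Level 1: BA, DL, PF, UT, ZA
Level 2: AS, EX, OF, OP, UH, VF, VH
Level 3: AE, YA
OF first appears at level 2.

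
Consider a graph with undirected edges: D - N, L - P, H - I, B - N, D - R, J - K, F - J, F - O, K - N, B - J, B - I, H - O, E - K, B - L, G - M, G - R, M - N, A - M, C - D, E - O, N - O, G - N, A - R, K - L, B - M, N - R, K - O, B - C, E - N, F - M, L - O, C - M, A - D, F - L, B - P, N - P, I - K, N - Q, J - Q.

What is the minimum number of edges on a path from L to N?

2

Level 0: L
Level 1: B, F, K, O, P
Level 2: C, E, H, I, J, M, N
Level 3: A, D, G, Q, R
N first appears at level 2.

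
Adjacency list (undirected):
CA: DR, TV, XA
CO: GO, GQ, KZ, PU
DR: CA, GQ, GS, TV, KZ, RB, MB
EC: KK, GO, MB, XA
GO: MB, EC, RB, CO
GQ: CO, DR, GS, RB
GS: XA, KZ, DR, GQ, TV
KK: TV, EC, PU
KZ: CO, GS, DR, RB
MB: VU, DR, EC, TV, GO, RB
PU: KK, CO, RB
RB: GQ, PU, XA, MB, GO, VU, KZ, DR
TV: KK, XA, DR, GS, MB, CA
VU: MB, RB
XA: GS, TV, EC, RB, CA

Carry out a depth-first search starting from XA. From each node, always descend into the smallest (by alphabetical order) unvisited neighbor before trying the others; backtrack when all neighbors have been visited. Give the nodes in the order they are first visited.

Visit XA
XA → CA
CA → DR
DR → GQ
GQ → CO
CO → GO
GO → EC
EC → KK
KK → PU
PU → RB
RB → KZ
KZ → GS
GS → TV
TV → MB
MB → VU

XA, CA, DR, GQ, CO, GO, EC, KK, PU, RB, KZ, GS, TV, MB, VU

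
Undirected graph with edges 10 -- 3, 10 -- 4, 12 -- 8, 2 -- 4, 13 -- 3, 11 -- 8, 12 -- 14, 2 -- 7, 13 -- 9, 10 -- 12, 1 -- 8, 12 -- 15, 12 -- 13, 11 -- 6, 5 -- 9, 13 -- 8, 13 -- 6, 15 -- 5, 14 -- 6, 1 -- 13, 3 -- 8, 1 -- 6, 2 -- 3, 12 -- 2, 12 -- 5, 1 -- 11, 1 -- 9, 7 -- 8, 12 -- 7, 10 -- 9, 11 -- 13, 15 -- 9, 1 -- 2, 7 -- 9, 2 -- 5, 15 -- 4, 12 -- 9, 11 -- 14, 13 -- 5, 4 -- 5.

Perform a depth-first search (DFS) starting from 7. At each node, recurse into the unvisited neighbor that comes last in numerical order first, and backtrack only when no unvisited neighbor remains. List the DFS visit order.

7 12 15 9 13 11 14 6 1 8 3 10 4 5 2

Visit 7
7 → 12
12 → 15
15 → 9
9 → 13
13 → 11
11 → 14
14 → 6
6 → 1
1 → 8
8 → 3
3 → 10
10 → 4
4 → 5
5 → 2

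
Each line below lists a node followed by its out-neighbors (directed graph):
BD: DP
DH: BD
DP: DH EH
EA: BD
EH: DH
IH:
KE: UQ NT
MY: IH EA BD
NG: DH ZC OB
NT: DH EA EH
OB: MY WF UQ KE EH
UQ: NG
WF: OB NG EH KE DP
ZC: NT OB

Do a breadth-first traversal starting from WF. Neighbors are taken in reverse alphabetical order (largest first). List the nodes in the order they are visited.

Visit WF; enqueue OB, NG, KE, EH, DP → queue [OB, NG, KE, EH, DP]
Visit OB; enqueue UQ, MY → queue [NG, KE, EH, DP, UQ, MY]
Visit NG; enqueue ZC, DH → queue [KE, EH, DP, UQ, MY, ZC, DH]
Visit KE; enqueue NT → queue [EH, DP, UQ, MY, ZC, DH, NT]
Visit EH → queue [DP, UQ, MY, ZC, DH, NT]
Visit DP → queue [UQ, MY, ZC, DH, NT]
Visit UQ → queue [MY, ZC, DH, NT]
Visit MY; enqueue IH, EA, BD → queue [ZC, DH, NT, IH, EA, BD]
Visit ZC → queue [DH, NT, IH, EA, BD]
Visit DH → queue [NT, IH, EA, BD]
Visit NT → queue [IH, EA, BD]
Visit IH → queue [EA, BD]
Visit EA → queue [BD]
Visit BD → queue []

WF, OB, NG, KE, EH, DP, UQ, MY, ZC, DH, NT, IH, EA, BD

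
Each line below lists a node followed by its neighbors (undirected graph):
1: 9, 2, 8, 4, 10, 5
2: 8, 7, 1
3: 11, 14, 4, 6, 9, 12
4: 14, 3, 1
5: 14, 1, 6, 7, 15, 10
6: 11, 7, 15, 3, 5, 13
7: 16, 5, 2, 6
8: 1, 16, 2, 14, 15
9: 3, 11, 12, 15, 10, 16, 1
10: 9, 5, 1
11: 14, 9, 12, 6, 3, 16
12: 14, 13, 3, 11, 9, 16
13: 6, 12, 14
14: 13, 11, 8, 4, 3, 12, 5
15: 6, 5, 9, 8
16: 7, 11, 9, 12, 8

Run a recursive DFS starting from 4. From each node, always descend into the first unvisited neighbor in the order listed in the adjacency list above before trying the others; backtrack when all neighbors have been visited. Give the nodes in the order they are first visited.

4 -> 14 -> 13 -> 6 -> 11 -> 9 -> 3 -> 12 -> 16 -> 7 -> 5 -> 1 -> 2 -> 8 -> 15 -> 10

Visit 4
4 → 14
14 → 13
13 → 6
6 → 11
11 → 9
9 → 3
3 → 12
12 → 16
16 → 7
7 → 5
5 → 1
1 → 2
2 → 8
8 → 15
1 → 10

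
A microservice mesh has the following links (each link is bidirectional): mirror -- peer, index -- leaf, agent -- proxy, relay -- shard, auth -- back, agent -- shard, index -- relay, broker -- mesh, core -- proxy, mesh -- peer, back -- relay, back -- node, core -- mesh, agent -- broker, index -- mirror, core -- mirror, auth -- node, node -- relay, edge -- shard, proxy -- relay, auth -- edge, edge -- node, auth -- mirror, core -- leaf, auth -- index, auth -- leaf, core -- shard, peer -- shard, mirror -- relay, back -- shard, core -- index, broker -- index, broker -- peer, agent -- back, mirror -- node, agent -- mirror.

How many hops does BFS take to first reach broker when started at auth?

Level 0: auth
Level 1: back, edge, index, leaf, mirror, node
Level 2: agent, broker, core, peer, relay, shard
Level 3: mesh, proxy
broker first appears at level 2.

2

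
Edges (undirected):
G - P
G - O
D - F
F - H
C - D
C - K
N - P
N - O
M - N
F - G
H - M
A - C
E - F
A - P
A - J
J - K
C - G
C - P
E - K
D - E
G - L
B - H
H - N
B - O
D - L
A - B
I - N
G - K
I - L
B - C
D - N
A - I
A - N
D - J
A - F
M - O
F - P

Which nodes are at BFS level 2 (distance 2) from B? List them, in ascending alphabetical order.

D, F, G, I, J, K, M, N, P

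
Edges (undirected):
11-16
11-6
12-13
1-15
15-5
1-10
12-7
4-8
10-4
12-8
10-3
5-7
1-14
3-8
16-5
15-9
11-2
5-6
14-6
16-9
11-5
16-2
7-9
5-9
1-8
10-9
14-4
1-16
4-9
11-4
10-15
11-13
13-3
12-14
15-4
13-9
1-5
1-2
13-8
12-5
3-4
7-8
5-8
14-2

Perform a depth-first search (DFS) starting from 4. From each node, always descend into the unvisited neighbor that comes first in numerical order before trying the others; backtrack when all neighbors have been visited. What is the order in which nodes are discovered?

4, 3, 8, 1, 2, 11, 5, 6, 14, 12, 7, 9, 10, 15, 13, 16

Visit 4
4 → 3
3 → 8
8 → 1
1 → 2
2 → 11
11 → 5
5 → 6
6 → 14
14 → 12
12 → 7
7 → 9
9 → 10
10 → 15
9 → 13
9 → 16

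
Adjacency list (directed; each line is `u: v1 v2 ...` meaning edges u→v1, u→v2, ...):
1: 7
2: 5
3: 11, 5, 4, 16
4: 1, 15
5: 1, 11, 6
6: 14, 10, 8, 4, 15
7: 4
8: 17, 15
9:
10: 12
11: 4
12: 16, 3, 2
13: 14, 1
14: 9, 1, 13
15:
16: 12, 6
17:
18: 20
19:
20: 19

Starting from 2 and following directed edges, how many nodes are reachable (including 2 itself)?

17

BFS from 2 visits: 2, 5, 11, 6, 1, 4, 15, 14, 10, 8, 7, 13, 9, 12, 17, 16, 3
Reachable nodes: 17 of 20 total.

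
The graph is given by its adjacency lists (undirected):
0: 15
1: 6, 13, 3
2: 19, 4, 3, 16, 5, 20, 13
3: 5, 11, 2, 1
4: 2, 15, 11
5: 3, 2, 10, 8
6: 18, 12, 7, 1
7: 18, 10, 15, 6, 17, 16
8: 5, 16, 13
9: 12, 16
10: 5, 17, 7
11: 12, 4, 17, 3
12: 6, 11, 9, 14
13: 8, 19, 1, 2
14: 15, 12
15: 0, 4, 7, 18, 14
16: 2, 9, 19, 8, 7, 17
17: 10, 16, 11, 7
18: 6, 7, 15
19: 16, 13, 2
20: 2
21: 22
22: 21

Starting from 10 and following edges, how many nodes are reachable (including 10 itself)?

BFS from 10 visits: 10, 17, 7, 5, 16, 11, 18, 15, 6, 8, 3, 2, 19, 9, 12, 4, 14, 0, 1, 13, 20
Reachable nodes: 21 of 23 total.

21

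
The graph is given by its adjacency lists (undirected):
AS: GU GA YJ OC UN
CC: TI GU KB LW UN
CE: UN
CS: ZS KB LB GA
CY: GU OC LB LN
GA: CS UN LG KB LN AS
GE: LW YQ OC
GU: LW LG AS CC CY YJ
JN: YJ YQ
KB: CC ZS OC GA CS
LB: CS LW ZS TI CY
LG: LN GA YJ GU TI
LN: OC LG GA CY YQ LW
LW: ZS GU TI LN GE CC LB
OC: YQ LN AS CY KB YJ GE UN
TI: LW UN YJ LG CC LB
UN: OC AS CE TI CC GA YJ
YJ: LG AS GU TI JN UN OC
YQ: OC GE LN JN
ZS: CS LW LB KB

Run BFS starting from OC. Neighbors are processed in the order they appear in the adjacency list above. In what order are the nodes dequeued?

OC, YQ, LN, AS, CY, KB, YJ, GE, UN, JN, LG, GA, LW, GU, LB, CC, ZS, CS, TI, CE

Visit OC; enqueue YQ, LN, AS, CY, KB, YJ, GE, UN → queue [YQ, LN, AS, CY, KB, YJ, GE, UN]
Visit YQ; enqueue JN → queue [LN, AS, CY, KB, YJ, GE, UN, JN]
Visit LN; enqueue LG, GA, LW → queue [AS, CY, KB, YJ, GE, UN, JN, LG, GA, LW]
Visit AS; enqueue GU → queue [CY, KB, YJ, GE, UN, JN, LG, GA, LW, GU]
Visit CY; enqueue LB → queue [KB, YJ, GE, UN, JN, LG, GA, LW, GU, LB]
Visit KB; enqueue CC, ZS, CS → queue [YJ, GE, UN, JN, LG, GA, LW, GU, LB, CC, ZS, CS]
Visit YJ; enqueue TI → queue [GE, UN, JN, LG, GA, LW, GU, LB, CC, ZS, CS, TI]
Visit GE → queue [UN, JN, LG, GA, LW, GU, LB, CC, ZS, CS, TI]
Visit UN; enqueue CE → queue [JN, LG, GA, LW, GU, LB, CC, ZS, CS, TI, CE]
Visit JN → queue [LG, GA, LW, GU, LB, CC, ZS, CS, TI, CE]
Visit LG → queue [GA, LW, GU, LB, CC, ZS, CS, TI, CE]
Visit GA → queue [LW, GU, LB, CC, ZS, CS, TI, CE]
Visit LW → queue [GU, LB, CC, ZS, CS, TI, CE]
Visit GU → queue [LB, CC, ZS, CS, TI, CE]
Visit LB → queue [CC, ZS, CS, TI, CE]
Visit CC → queue [ZS, CS, TI, CE]
Visit ZS → queue [CS, TI, CE]
Visit CS → queue [TI, CE]
Visit TI → queue [CE]
Visit CE → queue []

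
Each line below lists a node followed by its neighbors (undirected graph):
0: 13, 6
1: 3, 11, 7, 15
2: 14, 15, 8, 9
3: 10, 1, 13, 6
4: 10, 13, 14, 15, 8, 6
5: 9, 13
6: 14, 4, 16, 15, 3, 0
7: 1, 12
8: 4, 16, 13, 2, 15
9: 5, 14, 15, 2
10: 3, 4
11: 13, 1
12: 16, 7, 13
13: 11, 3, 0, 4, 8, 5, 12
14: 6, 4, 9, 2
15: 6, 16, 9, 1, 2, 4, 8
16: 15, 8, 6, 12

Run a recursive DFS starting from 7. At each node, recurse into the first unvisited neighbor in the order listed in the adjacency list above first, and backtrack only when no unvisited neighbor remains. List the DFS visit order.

Visit 7
7 → 1
1 → 3
3 → 10
10 → 4
4 → 13
13 → 11
13 → 0
0 → 6
6 → 14
14 → 9
9 → 5
9 → 15
15 → 16
16 → 8
8 → 2
16 → 12

7 → 1 → 3 → 10 → 4 → 13 → 11 → 0 → 6 → 14 → 9 → 5 → 15 → 16 → 8 → 2 → 12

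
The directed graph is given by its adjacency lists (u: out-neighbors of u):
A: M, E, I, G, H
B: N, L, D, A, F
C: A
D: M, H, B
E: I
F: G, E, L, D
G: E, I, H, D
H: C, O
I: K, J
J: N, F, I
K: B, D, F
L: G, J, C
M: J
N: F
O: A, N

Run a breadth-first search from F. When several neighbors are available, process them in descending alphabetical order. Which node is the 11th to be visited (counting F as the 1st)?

Visit F; enqueue L, G, E, D → queue [L, G, E, D]
Visit L; enqueue J, C → queue [G, E, D, J, C]
Visit G; enqueue I, H → queue [E, D, J, C, I, H]
Visit E → queue [D, J, C, I, H]
Visit D; enqueue M, B → queue [J, C, I, H, M, B]
Visit J; enqueue N → queue [C, I, H, M, B, N]
Visit C; enqueue A → queue [I, H, M, B, N, A]
Visit I; enqueue K → queue [H, M, B, N, A, K]
Visit H; enqueue O → queue [M, B, N, A, K, O]
Visit M → queue [B, N, A, K, O]
Visit B → queue [N, A, K, O]
Visit N → queue [A, K, O]
Visit A → queue [K, O]
Visit K → queue [O]
Visit O → queue []

Visit order: F, L, G, E, D, J, C, I, H, M, B, N, A, K, O

B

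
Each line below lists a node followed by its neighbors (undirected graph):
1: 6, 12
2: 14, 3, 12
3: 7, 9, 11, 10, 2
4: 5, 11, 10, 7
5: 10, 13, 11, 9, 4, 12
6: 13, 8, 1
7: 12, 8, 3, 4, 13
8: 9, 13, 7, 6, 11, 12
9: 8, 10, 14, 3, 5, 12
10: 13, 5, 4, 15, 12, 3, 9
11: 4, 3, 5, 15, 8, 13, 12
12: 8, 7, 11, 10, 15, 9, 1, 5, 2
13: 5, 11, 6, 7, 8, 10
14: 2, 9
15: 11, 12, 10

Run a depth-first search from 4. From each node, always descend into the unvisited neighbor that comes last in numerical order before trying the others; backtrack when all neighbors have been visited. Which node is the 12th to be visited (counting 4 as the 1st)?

7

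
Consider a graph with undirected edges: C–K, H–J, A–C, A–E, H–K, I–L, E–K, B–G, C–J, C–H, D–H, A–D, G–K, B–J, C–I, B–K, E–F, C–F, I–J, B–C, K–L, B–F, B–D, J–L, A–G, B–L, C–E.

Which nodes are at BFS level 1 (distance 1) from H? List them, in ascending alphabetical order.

C, D, J, K

Level 0: H
Level 1: C, D, J, K
Level 2: A, B, E, F, G, I, L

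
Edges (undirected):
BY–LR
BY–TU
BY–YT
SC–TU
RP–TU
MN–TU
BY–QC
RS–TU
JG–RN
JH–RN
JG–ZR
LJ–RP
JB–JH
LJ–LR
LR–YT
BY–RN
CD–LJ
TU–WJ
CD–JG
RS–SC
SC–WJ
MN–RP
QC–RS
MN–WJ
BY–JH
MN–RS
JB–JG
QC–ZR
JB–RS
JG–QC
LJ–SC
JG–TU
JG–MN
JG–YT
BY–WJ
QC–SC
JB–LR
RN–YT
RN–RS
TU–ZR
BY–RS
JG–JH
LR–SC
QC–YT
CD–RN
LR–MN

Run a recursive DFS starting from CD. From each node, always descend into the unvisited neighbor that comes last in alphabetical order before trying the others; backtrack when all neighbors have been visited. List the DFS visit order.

CD RN YT QC ZR TU WJ SC RS MN RP LJ LR JB JH JG BY

Visit CD
CD → RN
RN → YT
YT → QC
QC → ZR
ZR → TU
TU → WJ
WJ → SC
SC → RS
RS → MN
MN → RP
RP → LJ
LJ → LR
LR → JB
JB → JH
JH → JG
JH → BY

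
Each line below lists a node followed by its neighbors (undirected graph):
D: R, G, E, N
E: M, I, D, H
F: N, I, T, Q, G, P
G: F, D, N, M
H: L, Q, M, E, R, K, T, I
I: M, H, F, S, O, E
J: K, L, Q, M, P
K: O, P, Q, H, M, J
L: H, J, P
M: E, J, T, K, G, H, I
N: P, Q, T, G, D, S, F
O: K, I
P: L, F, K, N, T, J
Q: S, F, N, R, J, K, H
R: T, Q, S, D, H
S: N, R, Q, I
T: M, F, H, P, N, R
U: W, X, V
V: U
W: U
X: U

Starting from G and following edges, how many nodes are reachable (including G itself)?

17

BFS from G visits: G, F, D, N, M, I, T, Q, P, R, E, S, J, K, H, O, L
Reachable nodes: 17 of 21 total.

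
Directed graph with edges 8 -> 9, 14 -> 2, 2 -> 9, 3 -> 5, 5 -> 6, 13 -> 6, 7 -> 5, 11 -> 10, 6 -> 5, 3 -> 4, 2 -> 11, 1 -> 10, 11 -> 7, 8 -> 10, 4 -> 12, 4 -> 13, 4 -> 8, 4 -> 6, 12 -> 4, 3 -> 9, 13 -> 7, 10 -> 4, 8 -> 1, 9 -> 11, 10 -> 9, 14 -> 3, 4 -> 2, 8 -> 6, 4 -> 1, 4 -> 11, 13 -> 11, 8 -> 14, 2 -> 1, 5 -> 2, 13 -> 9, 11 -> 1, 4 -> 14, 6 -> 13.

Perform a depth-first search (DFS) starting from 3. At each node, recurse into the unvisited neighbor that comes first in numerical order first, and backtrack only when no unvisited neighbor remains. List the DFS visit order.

Visit 3
3 → 4
4 → 1
1 → 10
10 → 9
9 → 11
11 → 7
7 → 5
5 → 2
5 → 6
6 → 13
4 → 8
8 → 14
4 → 12

3 → 4 → 1 → 10 → 9 → 11 → 7 → 5 → 2 → 6 → 13 → 8 → 14 → 12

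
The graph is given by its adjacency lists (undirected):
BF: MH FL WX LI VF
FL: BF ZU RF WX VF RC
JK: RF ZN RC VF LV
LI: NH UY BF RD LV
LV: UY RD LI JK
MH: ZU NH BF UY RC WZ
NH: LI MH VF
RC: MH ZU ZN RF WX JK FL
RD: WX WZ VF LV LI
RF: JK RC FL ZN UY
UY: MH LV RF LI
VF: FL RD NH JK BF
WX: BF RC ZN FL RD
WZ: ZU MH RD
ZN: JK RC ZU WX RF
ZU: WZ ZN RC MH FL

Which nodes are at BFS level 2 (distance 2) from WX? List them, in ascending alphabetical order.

Level 0: WX
Level 1: BF, FL, RC, RD, ZN
Level 2: JK, LI, LV, MH, RF, VF, WZ, ZU
Level 3: NH, UY

JK, LI, LV, MH, RF, VF, WZ, ZU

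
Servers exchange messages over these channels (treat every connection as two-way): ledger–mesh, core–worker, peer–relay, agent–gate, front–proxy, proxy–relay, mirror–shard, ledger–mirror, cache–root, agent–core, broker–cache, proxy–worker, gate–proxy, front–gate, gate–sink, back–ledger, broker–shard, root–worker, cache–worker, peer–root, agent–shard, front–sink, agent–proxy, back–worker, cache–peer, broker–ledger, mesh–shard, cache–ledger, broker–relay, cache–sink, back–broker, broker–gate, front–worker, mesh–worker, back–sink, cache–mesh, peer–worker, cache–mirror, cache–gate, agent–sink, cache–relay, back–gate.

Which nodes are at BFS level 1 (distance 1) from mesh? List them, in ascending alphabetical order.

cache, ledger, shard, worker

Level 0: mesh
Level 1: cache, ledger, shard, worker
Level 2: agent, back, broker, core, front, gate, mirror, peer, proxy, relay, root, sink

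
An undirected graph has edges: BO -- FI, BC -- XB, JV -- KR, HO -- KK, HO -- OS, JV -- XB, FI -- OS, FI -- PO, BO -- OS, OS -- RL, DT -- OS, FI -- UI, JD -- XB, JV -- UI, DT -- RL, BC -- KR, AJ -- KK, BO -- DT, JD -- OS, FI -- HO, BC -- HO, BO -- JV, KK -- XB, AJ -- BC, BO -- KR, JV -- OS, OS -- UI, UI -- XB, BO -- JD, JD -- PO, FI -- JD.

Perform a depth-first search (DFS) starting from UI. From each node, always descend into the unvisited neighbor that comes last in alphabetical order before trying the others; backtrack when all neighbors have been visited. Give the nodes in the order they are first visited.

UI XB KK HO OS RL DT BO KR JV BC AJ JD PO FI

Visit UI
UI → XB
XB → KK
KK → HO
HO → OS
OS → RL
RL → DT
DT → BO
BO → KR
KR → JV
KR → BC
BC → AJ
BO → JD
JD → PO
PO → FI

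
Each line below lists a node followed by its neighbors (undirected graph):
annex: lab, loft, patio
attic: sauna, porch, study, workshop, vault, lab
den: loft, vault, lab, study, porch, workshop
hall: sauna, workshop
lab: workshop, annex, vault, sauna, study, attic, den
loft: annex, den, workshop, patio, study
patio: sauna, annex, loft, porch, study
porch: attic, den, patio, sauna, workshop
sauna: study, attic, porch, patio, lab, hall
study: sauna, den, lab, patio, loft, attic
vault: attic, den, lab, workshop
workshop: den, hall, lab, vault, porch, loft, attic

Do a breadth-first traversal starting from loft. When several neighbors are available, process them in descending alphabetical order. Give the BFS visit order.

Visit loft; enqueue workshop, study, patio, den, annex → queue [workshop, study, patio, den, annex]
Visit workshop; enqueue vault, porch, lab, hall, attic → queue [study, patio, den, annex, vault, porch, lab, hall, attic]
Visit study; enqueue sauna → queue [patio, den, annex, vault, porch, lab, hall, attic, sauna]
Visit patio → queue [den, annex, vault, porch, lab, hall, attic, sauna]
Visit den → queue [annex, vault, porch, lab, hall, attic, sauna]
Visit annex → queue [vault, porch, lab, hall, attic, sauna]
Visit vault → queue [porch, lab, hall, attic, sauna]
Visit porch → queue [lab, hall, attic, sauna]
Visit lab → queue [hall, attic, sauna]
Visit hall → queue [attic, sauna]
Visit attic → queue [sauna]
Visit sauna → queue []

loft → workshop → study → patio → den → annex → vault → porch → lab → hall → attic → sauna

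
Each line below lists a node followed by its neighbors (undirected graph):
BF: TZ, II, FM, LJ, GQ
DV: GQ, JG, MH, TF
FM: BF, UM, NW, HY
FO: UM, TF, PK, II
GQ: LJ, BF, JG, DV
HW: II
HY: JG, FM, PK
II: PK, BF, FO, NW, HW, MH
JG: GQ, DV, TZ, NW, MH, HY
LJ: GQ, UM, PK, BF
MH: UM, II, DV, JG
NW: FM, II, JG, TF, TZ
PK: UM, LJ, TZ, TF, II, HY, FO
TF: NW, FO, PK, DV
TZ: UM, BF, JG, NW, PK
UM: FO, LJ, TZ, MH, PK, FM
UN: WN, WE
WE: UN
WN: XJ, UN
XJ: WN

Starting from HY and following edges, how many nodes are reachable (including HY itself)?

16

BFS from HY visits: HY, FM, JG, PK, BF, NW, UM, DV, GQ, MH, TZ, FO, II, LJ, TF, HW
Reachable nodes: 16 of 20 total.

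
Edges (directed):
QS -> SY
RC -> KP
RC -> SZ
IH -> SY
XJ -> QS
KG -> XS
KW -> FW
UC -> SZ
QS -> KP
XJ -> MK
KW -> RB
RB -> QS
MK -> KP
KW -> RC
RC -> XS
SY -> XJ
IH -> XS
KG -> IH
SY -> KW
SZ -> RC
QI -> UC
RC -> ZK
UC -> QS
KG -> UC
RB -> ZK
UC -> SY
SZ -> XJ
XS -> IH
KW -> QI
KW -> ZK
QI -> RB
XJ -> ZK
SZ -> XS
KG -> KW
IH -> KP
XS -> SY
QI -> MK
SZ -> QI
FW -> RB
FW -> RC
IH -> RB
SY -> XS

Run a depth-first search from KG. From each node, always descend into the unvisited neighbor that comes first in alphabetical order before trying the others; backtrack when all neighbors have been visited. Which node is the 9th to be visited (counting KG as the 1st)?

Visit KG
KG → IH
IH → KP
IH → RB
RB → QS
QS → SY
SY → KW
KW → FW
FW → RC
RC → SZ
SZ → QI
QI → MK
QI → UC
SZ → XJ
XJ → ZK
SZ → XS

Visit order: KG, IH, KP, RB, QS, SY, KW, FW, RC, SZ, QI, MK, UC, XJ, ZK, XS

RC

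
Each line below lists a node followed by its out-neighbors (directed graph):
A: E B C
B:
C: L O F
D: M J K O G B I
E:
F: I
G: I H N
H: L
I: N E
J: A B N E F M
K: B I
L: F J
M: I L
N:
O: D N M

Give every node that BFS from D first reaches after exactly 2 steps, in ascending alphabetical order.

Level 0: D
Level 1: B, G, I, J, K, M, O
Level 2: A, E, F, H, L, N
Level 3: C

A, E, F, H, L, N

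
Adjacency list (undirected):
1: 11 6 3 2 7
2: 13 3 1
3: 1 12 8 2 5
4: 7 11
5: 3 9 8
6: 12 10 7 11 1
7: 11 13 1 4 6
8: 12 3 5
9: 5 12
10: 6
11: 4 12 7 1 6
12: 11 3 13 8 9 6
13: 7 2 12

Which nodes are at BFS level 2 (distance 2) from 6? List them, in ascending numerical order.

Level 0: 6
Level 1: 1, 7, 10, 11, 12
Level 2: 2, 3, 4, 8, 9, 13
Level 3: 5

2, 3, 4, 8, 9, 13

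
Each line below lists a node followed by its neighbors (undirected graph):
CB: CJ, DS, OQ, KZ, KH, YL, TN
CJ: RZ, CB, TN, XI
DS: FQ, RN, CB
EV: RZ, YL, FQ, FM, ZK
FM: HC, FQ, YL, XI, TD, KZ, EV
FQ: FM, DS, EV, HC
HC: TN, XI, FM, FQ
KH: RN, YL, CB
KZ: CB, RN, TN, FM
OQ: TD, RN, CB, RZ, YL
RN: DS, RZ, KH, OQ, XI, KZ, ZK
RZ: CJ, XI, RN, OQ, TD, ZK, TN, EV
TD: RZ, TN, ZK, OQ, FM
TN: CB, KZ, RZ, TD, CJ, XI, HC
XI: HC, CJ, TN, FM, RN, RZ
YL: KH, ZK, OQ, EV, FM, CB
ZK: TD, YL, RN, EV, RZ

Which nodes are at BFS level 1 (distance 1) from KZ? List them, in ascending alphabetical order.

CB, FM, RN, TN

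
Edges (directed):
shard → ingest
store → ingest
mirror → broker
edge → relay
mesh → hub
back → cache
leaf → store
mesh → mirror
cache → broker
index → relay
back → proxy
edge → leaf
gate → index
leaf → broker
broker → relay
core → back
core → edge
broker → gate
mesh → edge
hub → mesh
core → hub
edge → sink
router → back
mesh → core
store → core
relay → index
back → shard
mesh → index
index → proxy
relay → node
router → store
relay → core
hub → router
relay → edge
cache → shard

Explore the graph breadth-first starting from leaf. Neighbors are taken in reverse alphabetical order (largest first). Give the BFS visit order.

leaf → store → broker → ingest → core → relay → gate → hub → edge → back → node → index → router → mesh → sink → shard → proxy → cache → mirror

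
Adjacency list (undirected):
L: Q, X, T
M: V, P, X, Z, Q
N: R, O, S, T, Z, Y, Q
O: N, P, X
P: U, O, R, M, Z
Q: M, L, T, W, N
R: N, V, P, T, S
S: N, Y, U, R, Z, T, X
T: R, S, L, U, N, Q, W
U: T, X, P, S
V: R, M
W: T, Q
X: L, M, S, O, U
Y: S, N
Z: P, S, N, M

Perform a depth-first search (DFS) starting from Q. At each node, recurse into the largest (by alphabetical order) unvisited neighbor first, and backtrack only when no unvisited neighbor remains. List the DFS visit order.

Q -> W -> T -> U -> X -> S -> Z -> P -> R -> V -> M -> N -> Y -> O -> L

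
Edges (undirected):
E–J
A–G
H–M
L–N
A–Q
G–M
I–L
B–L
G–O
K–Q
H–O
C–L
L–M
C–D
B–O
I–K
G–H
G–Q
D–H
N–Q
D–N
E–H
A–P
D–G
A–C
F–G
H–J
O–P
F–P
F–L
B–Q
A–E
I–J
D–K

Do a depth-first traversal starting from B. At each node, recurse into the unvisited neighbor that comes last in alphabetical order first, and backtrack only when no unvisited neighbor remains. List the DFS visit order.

B, Q, N, L, M, H, O, P, F, G, D, K, I, J, E, A, C

Visit B
B → Q
Q → N
N → L
L → M
M → H
H → O
O → P
P → F
F → G
G → D
D → K
K → I
I → J
J → E
E → A
A → C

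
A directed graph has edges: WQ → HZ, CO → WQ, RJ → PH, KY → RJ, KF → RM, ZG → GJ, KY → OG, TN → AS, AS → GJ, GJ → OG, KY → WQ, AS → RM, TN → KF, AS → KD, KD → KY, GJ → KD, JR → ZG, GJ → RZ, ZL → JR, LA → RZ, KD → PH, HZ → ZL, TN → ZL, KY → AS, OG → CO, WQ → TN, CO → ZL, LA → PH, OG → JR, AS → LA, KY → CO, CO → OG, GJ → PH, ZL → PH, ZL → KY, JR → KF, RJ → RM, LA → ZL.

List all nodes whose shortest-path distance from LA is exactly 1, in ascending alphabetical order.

PH, RZ, ZL

Level 0: LA
Level 1: PH, RZ, ZL
Level 2: JR, KY
Level 3: AS, CO, KF, OG, RJ, WQ, ZG
Level 4: GJ, HZ, KD, RM, TN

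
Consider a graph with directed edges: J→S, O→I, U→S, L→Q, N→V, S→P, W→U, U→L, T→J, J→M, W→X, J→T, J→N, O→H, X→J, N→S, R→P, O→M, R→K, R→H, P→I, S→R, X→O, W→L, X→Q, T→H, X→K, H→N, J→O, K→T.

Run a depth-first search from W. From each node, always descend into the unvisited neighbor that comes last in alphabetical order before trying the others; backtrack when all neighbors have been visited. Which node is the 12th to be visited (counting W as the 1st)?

P

Visit W
W → X
X → Q
X → O
O → M
O → I
O → H
H → N
N → V
N → S
S → R
R → P
R → K
K → T
T → J
W → U
U → L

Visit order: W, X, Q, O, M, I, H, N, V, S, R, P, K, T, J, U, L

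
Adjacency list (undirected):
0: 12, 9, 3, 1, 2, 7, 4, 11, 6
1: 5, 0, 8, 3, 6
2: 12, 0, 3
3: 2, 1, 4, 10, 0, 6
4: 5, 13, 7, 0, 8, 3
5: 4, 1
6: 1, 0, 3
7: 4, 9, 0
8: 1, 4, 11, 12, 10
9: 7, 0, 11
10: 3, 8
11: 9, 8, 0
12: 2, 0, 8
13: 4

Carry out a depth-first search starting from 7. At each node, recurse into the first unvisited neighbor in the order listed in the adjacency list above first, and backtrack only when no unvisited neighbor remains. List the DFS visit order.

7 -> 4 -> 5 -> 1 -> 0 -> 12 -> 2 -> 3 -> 10 -> 8 -> 11 -> 9 -> 6 -> 13

Visit 7
7 → 4
4 → 5
5 → 1
1 → 0
0 → 12
12 → 2
2 → 3
3 → 10
10 → 8
8 → 11
11 → 9
3 → 6
4 → 13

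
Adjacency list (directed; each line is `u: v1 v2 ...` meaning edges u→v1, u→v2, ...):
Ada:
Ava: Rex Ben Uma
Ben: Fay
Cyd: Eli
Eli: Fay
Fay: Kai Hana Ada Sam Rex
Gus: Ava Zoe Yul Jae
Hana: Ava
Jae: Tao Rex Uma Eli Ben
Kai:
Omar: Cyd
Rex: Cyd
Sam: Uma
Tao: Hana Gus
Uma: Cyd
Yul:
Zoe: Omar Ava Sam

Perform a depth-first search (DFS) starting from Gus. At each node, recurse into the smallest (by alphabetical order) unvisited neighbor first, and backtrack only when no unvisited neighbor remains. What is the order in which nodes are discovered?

Gus, Ava, Ben, Fay, Ada, Hana, Kai, Rex, Cyd, Eli, Sam, Uma, Jae, Tao, Yul, Zoe, Omar

Visit Gus
Gus → Ava
Ava → Ben
Ben → Fay
Fay → Ada
Fay → Hana
Fay → Kai
Fay → Rex
Rex → Cyd
Cyd → Eli
Fay → Sam
Sam → Uma
Gus → Jae
Jae → Tao
Gus → Yul
Gus → Zoe
Zoe → Omar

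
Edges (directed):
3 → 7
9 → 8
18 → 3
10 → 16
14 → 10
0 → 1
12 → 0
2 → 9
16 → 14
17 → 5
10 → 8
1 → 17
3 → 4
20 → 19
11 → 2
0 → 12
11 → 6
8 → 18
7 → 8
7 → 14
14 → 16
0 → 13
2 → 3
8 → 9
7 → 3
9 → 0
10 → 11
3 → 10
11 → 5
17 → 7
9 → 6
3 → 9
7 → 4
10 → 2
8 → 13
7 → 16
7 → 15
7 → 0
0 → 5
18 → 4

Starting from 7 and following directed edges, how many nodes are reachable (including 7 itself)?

BFS from 7 visits: 7, 0, 3, 4, 8, 14, 15, 16, 1, 5, 12, 13, 9, 10, 18, 17, 6, 2, 11
Reachable nodes: 19 of 21 total.

19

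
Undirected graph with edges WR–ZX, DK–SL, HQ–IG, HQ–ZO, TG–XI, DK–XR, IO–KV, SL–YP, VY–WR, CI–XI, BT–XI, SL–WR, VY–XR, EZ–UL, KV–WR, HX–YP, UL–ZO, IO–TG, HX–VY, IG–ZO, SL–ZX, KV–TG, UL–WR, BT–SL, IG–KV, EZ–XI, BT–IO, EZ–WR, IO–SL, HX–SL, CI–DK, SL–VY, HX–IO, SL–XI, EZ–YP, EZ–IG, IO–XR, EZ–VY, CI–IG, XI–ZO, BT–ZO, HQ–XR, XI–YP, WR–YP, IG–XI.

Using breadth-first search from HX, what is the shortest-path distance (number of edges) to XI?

2

Level 0: HX
Level 1: IO, SL, VY, YP
Level 2: BT, DK, EZ, KV, TG, WR, XI, XR, ZX
Level 3: CI, HQ, IG, UL, ZO
XI first appears at level 2.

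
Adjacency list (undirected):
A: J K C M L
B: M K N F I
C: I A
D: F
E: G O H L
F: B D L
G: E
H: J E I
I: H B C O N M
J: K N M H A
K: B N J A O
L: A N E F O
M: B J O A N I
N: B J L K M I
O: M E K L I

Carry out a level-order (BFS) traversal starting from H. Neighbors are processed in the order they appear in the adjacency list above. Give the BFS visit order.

H → J → E → I → K → N → M → A → G → O → L → B → C → F → D

Visit H; enqueue J, E, I → queue [J, E, I]
Visit J; enqueue K, N, M, A → queue [E, I, K, N, M, A]
Visit E; enqueue G, O, L → queue [I, K, N, M, A, G, O, L]
Visit I; enqueue B, C → queue [K, N, M, A, G, O, L, B, C]
Visit K → queue [N, M, A, G, O, L, B, C]
Visit N → queue [M, A, G, O, L, B, C]
Visit M → queue [A, G, O, L, B, C]
Visit A → queue [G, O, L, B, C]
Visit G → queue [O, L, B, C]
Visit O → queue [L, B, C]
Visit L; enqueue F → queue [B, C, F]
Visit B → queue [C, F]
Visit C → queue [F]
Visit F; enqueue D → queue [D]
Visit D → queue []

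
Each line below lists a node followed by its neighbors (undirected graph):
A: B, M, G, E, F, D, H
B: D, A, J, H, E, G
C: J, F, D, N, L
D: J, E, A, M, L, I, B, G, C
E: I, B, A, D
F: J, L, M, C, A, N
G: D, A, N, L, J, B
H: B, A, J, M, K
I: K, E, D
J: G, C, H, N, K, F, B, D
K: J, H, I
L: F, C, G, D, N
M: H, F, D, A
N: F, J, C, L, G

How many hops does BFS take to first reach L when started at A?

2

Level 0: A
Level 1: B, D, E, F, G, H, M
Level 2: C, I, J, K, L, N
L first appears at level 2.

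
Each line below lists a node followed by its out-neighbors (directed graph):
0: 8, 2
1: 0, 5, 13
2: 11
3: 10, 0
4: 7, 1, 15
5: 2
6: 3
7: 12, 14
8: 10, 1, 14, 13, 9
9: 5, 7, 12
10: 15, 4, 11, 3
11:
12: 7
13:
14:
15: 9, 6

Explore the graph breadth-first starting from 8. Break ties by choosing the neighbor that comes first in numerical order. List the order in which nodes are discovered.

Visit 8; enqueue 1, 9, 10, 13, 14 → queue [1, 9, 10, 13, 14]
Visit 1; enqueue 0, 5 → queue [9, 10, 13, 14, 0, 5]
Visit 9; enqueue 7, 12 → queue [10, 13, 14, 0, 5, 7, 12]
Visit 10; enqueue 3, 4, 11, 15 → queue [13, 14, 0, 5, 7, 12, 3, 4, 11, 15]
Visit 13 → queue [14, 0, 5, 7, 12, 3, 4, 11, 15]
Visit 14 → queue [0, 5, 7, 12, 3, 4, 11, 15]
Visit 0; enqueue 2 → queue [5, 7, 12, 3, 4, 11, 15, 2]
Visit 5 → queue [7, 12, 3, 4, 11, 15, 2]
Visit 7 → queue [12, 3, 4, 11, 15, 2]
Visit 12 → queue [3, 4, 11, 15, 2]
Visit 3 → queue [4, 11, 15, 2]
Visit 4 → queue [11, 15, 2]
Visit 11 → queue [15, 2]
Visit 15; enqueue 6 → queue [2, 6]
Visit 2 → queue [6]
Visit 6 → queue []

8 1 9 10 13 14 0 5 7 12 3 4 11 15 2 6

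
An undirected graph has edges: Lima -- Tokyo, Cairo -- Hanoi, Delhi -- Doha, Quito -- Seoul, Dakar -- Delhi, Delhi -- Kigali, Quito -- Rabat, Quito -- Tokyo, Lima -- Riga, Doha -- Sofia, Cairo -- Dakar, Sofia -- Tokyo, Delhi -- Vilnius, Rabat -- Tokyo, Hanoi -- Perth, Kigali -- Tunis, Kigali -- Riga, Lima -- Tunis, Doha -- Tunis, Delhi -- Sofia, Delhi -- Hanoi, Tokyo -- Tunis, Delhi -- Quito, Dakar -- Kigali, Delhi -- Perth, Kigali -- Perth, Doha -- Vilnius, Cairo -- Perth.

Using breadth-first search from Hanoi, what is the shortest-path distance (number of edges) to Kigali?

2

Level 0: Hanoi
Level 1: Cairo, Delhi, Perth
Level 2: Dakar, Doha, Kigali, Quito, Sofia, Vilnius
Level 3: Rabat, Riga, Seoul, Tokyo, Tunis
Level 4: Lima
Kigali first appears at level 2.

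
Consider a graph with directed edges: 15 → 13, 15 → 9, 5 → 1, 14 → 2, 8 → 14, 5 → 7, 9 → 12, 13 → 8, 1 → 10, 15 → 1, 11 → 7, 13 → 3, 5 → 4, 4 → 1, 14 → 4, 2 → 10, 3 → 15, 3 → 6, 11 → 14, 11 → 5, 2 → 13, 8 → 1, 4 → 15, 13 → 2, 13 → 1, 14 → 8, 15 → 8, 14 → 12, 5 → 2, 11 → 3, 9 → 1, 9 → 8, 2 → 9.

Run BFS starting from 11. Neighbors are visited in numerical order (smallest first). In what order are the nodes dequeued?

11, 3, 5, 7, 14, 6, 15, 1, 2, 4, 8, 12, 9, 13, 10

Visit 11; enqueue 3, 5, 7, 14 → queue [3, 5, 7, 14]
Visit 3; enqueue 6, 15 → queue [5, 7, 14, 6, 15]
Visit 5; enqueue 1, 2, 4 → queue [7, 14, 6, 15, 1, 2, 4]
Visit 7 → queue [14, 6, 15, 1, 2, 4]
Visit 14; enqueue 8, 12 → queue [6, 15, 1, 2, 4, 8, 12]
Visit 6 → queue [15, 1, 2, 4, 8, 12]
Visit 15; enqueue 9, 13 → queue [1, 2, 4, 8, 12, 9, 13]
Visit 1; enqueue 10 → queue [2, 4, 8, 12, 9, 13, 10]
Visit 2 → queue [4, 8, 12, 9, 13, 10]
Visit 4 → queue [8, 12, 9, 13, 10]
Visit 8 → queue [12, 9, 13, 10]
Visit 12 → queue [9, 13, 10]
Visit 9 → queue [13, 10]
Visit 13 → queue [10]
Visit 10 → queue []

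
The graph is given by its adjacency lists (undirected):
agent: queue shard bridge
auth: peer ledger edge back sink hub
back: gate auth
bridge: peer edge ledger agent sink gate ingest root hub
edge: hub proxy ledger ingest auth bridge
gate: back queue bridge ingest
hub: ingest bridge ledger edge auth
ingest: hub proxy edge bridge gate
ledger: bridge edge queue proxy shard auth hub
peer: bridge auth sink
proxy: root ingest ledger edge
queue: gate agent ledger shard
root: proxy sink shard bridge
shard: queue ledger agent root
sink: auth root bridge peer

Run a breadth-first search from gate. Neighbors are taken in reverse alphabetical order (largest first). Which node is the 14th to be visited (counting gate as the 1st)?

peer

Visit gate; enqueue queue, ingest, bridge, back → queue [queue, ingest, bridge, back]
Visit queue; enqueue shard, ledger, agent → queue [ingest, bridge, back, shard, ledger, agent]
Visit ingest; enqueue proxy, hub, edge → queue [bridge, back, shard, ledger, agent, proxy, hub, edge]
Visit bridge; enqueue sink, root, peer → queue [back, shard, ledger, agent, proxy, hub, edge, sink, root, peer]
Visit back; enqueue auth → queue [shard, ledger, agent, proxy, hub, edge, sink, root, peer, auth]
Visit shard → queue [ledger, agent, proxy, hub, edge, sink, root, peer, auth]
Visit ledger → queue [agent, proxy, hub, edge, sink, root, peer, auth]
Visit agent → queue [proxy, hub, edge, sink, root, peer, auth]
Visit proxy → queue [hub, edge, sink, root, peer, auth]
Visit hub → queue [edge, sink, root, peer, auth]
Visit edge → queue [sink, root, peer, auth]
Visit sink → queue [root, peer, auth]
Visit root → queue [peer, auth]
Visit peer → queue [auth]
Visit auth → queue []

Visit order: gate, queue, ingest, bridge, back, shard, ledger, agent, proxy, hub, edge, sink, root, peer, auth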